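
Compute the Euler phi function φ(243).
162

243 = 3^5
φ(n) = n × ∏(1 - 1/p) for each prime p dividing n
φ(243) = 243 × (1 - 1/3) = 162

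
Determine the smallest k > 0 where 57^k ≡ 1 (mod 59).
29

59 is prime, so ord(57) divides φ(59) = 58.
Divisors of 58: 1, 2, 29, 58.
Repeated squaring: 57^1 ≡ 57, 57^2 ≡ 4, 57^4 ≡ 16, 57^8 ≡ 20, 57^16 ≡ 46, 57^32 ≡ 51 (mod 59).
Test 57^d mod 59 for each divisor d in increasing order:
57^1 ≡ 57
57^2 ≡ 4
57^29 = 57^16·57^8·57^4·57^1 ≡ 1  ← first divisor giving 1
The order is 29.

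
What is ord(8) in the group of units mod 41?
20

41 is prime, so ord(8) divides φ(41) = 40.
Divisors of 40: 1, 2, 4, 5, 8, 10, 20, 40.
Repeated squaring: 8^1 ≡ 8, 8^2 ≡ 23, 8^4 ≡ 37, 8^8 ≡ 16, 8^16 ≡ 10, 8^32 ≡ 18 (mod 41).
Test 8^d mod 41 for each divisor d in increasing order:
8^1 ≡ 8
8^2 ≡ 23
8^4 ≡ 37
8^5 = 8^4·8^1 ≡ 9
8^8 ≡ 16
8^10 = 8^8·8^2 ≡ 40
8^20 = 8^16·8^4 ≡ 1  ← first divisor giving 1
The order is 20.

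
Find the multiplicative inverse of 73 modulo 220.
217

gcd(73, 220) = 1, so the inverse exists.
Extended Euclidean algorithm on (220, 73):
220 = 3 × 73 + 1  ⟹  1 = (1)·220 + (-3)·73
So (-3)·73 ≡ 1 (mod 220), i.e. 73^(-1) ≡ -3 ≡ 217 (mod 220).
Check: 73 × 217 = 15841 ≡ 1 (mod 220)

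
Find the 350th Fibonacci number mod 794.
293

Matrix identity: Q^n = [[F_(n+1), F_n], [F_n, F_(n-1)]] with Q = [[1,1],[1,0]].
n = 350 = 101011110₂. Square-and-multiply, entries mod 794:
Q^1 = [[1,1],[1,0]]
Q^2 = (Q^1)² = [[2,1],[1,1]]
Q^5 = (Q^2)²·Q = [[8,5],[5,3]]
Q^10 = (Q^5)² = [[89,55],[55,34]]
Q^21 = (Q^10)²·Q = [[243,624],[624,413]]
Q^43 = (Q^21)²·Q = [[249,609],[609,434]]
Q^87 = (Q^43)²·Q = [[43,152],[152,685]]
Q^175 = (Q^87)²·Q = [[629,339],[339,290]]
Q^350 = (Q^175)² = [[20,293],[293,521]]
F_350 mod 794 = Q^350[0][1] = 293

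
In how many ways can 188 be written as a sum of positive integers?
1398341745571

p(n) counts ways to write n as a sum of positive integers (order ignored).
Euler's pentagonal recurrence: p(k) = p(k-1) + p(k-2) - p(k-5) - p(k-7) + p(k-12) + p(k-15) - ... (offsets j(3j∓1)/2, signs ++--, p(0)=1, p(<0)=0).
DP table for k = 0..187: p(0)=1, p(1)=1, p(2)=2, p(3)=3, p(4)=5, p(5)=7, p(6)=11, p(7)=15, p(8)=22, p(9)=30, p(10)=42, p(11)=56, p(12)=77, p(13)=101, p(14)=135, p(15)=176, p(16)=231, p(17)=297, p(18)=385, p(19)=490, p(20)=627, p(21)=792, p(22)=1002, p(23)=1255, p(24)=1575, p(25)=1958, p(26)=2436, p(27)=3010, p(28)=3718, p(29)=4565, p(30)=5604, p(31)=6842, p(32)=8349, p(33)=10143, p(34)=12310, p(35)=14883, p(36)=17977, p(37)=21637, p(38)=26015, p(39)=31185, p(40)=37338, p(41)=44583, p(42)=53174, p(43)=63261, p(44)=75175, p(45)=89134, p(46)=105558, p(47)=124754, p(48)=147273, p(49)=173525, p(50)=204226, p(51)=239943, p(52)=281589, p(53)=329931, p(54)=386155, p(55)=451276, p(56)=526823, p(57)=614154, p(58)=715220, p(59)=831820, p(60)=966467, p(61)=1121505, p(62)=1300156, p(63)=1505499, p(64)=1741630, p(65)=2012558, p(66)=2323520, p(67)=2679689, p(68)=3087735, p(69)=3554345, p(70)=4087968, p(71)=4697205, p(72)=5392783, p(73)=6185689, p(74)=7089500, p(75)=8118264, p(76)=9289091, p(77)=10619863, p(78)=12132164, p(79)=13848650, p(80)=15796476, p(81)=18004327, p(82)=20506255, p(83)=23338469, p(84)=26543660, p(85)=30167357, p(86)=34262962, p(87)=38887673, p(88)=44108109, p(89)=49995925, p(90)=56634173, p(91)=64112359, p(92)=72533807, p(93)=82010177, p(94)=92669720, p(95)=104651419, p(96)=118114304, p(97)=133230930, p(98)=150198136, p(99)=169229875, p(100)=190569292, p(101)=214481126, p(102)=241265379, p(103)=271248950, p(104)=304801365, p(105)=342325709, p(106)=384276336, p(107)=431149389, p(108)=483502844, p(109)=541946240, p(110)=607163746, p(111)=679903203, p(112)=761002156, p(113)=851376628, p(114)=952050665, p(115)=1064144451, p(116)=1188908248, p(117)=1327710076, p(118)=1482074143, p(119)=1653668665, p(120)=1844349560, p(121)=2056148051, p(122)=2291320912, p(123)=2552338241, p(124)=2841940500, p(125)=3163127352, p(126)=3519222692, p(127)=3913864295, p(128)=4351078600, p(129)=4835271870, p(130)=5371315400, p(131)=5964539504, p(132)=6620830889, p(133)=7346629512, p(134)=8149040695, p(135)=9035836076, p(136)=10015581680, p(137)=11097645016, p(138)=12292341831, p(139)=13610949895, p(140)=15065878135, p(141)=16670689208, p(142)=18440293320, p(143)=20390982757, p(144)=22540654445, p(145)=24908858009, p(146)=27517052599, p(147)=30388671978, p(148)=33549419497, p(149)=37027355200, p(150)=40853235313, p(151)=45060624582, p(152)=49686288421, p(153)=54770336324, p(154)=60356673280, p(155)=66493182097, p(156)=73232243759, p(157)=80630964769, p(158)=88751778802, p(159)=97662728555, p(160)=107438159466, p(161)=118159068427, p(162)=129913904637, p(163)=142798995930, p(164)=156919475295, p(165)=172389800255, p(166)=189334822579, p(167)=207890420102, p(168)=228204732751, p(169)=250438925115, p(170)=274768617130, p(171)=301384802048, p(172)=330495499613, p(173)=362326859895, p(174)=397125074750, p(175)=435157697830, p(176)=476715857290, p(177)=522115831195, p(178)=571701605655, p(179)=625846753120, p(180)=684957390936, p(181)=749474411781, p(182)=819876908323, p(183)=896684817527, p(184)=980462880430, p(185)=1071823774337, p(186)=1171432692373, p(187)=1280011042268.
Final step: p(188) = p(187) + p(186) - p(183) - p(181) + p(176) + p(173) - p(166) - p(162) + p(153) + p(148) - p(137) - p(131) + p(118) + p(111) - p(96) - p(88) + p(71) + p(62) - p(43) - p(33) + p(12) + p(1)
= 1280011042268 + 1171432692373 - 896684817527 - 749474411781 + 476715857290 + 362326859895 - 189334822579 - 129913904637 + 54770336324 + 33549419497 - 11097645016 - 5964539504 + 1482074143 + 679903203 - 118114304 - 44108109 + 4697205 + 1300156 - 63261 - 10143 + 77 + 1
= 1398341745571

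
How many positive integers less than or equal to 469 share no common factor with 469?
396

469 = 7 × 67
φ(n) = n × ∏(1 - 1/p) for each prime p dividing n
φ(469) = 469 × (1 - 1/7) × (1 - 1/67) = 396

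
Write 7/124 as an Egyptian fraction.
1/18 + 1/1116

Greedy algorithm:
7/124: ceiling(124/7) = 18, use 1/18
1/1116: ceiling(1116/1) = 1116, use 1/1116
Result: 7/124 = 1/18 + 1/1116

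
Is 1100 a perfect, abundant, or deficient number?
abundant

Proper divisors of 1100: sum = 1 + 2 + 4 + 5 + 10 + 11 + 20 + 22 + ... + 110 + 220 + 275 + 550 (17 divisors) = 1504
Since 1504 > 1100, 1100 is abundant.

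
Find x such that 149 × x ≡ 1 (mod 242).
13

gcd(149, 242) = 1, so the inverse exists.
Extended Euclidean algorithm on (242, 149):
242 = 1 × 149 + 93  ⟹  93 = (1)·242 + (-1)·149
149 = 1 × 93 + 56  ⟹  56 = (-1)·242 + (2)·149
93 = 1 × 56 + 37  ⟹  37 = (2)·242 + (-3)·149
56 = 1 × 37 + 19  ⟹  19 = (-3)·242 + (5)·149
37 = 1 × 19 + 18  ⟹  18 = (5)·242 + (-8)·149
19 = 1 × 18 + 1  ⟹  1 = (-8)·242 + (13)·149
So (13)·149 ≡ 1 (mod 242), i.e. 149^(-1) ≡ 13 (mod 242).
Check: 149 × 13 = 1937 ≡ 1 (mod 242)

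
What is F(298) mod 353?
84

Matrix identity: Q^n = [[F_(n+1), F_n], [F_n, F_(n-1)]] with Q = [[1,1],[1,0]].
n = 298 = 100101010₂. Square-and-multiply, entries mod 353:
Q^1 = [[1,1],[1,0]]
Q^2 = (Q^1)² = [[2,1],[1,1]]
Q^4 = (Q^2)² = [[5,3],[3,2]]
Q^9 = (Q^4)²·Q = [[55,34],[34,21]]
Q^18 = (Q^9)² = [[298,113],[113,185]]
Q^37 = (Q^18)²·Q = [[126,262],[262,217]]
Q^74 = (Q^37)² = [[153,204],[204,302]]
Q^149 = (Q^74)²·Q = [[54,73],[73,334]]
Q^298 = (Q^149)² = [[126,84],[84,42]]
F_298 mod 353 = Q^298[0][1] = 84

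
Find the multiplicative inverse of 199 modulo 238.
61

gcd(199, 238) = 1, so the inverse exists.
Extended Euclidean algorithm on (238, 199):
238 = 1 × 199 + 39  ⟹  39 = (1)·238 + (-1)·199
199 = 5 × 39 + 4  ⟹  4 = (-5)·238 + (6)·199
39 = 9 × 4 + 3  ⟹  3 = (46)·238 + (-55)·199
4 = 1 × 3 + 1  ⟹  1 = (-51)·238 + (61)·199
So (61)·199 ≡ 1 (mod 238), i.e. 199^(-1) ≡ 61 (mod 238).
Check: 199 × 61 = 12139 ≡ 1 (mod 238)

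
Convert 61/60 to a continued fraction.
[1; 60]

Euclidean algorithm steps:
61 = 1 × 60 + 1
60 = 60 × 1 + 0
Continued fraction: [1; 60]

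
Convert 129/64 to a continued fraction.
[2; 64]

Euclidean algorithm steps:
129 = 2 × 64 + 1
64 = 64 × 1 + 0
Continued fraction: [2; 64]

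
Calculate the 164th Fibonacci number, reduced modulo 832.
205

Matrix identity: Q^n = [[F_(n+1), F_n], [F_n, F_(n-1)]] with Q = [[1,1],[1,0]].
n = 164 = 10100100₂. Square-and-multiply, entries mod 832:
Q^1 = [[1,1],[1,0]]
Q^2 = (Q^1)² = [[2,1],[1,1]]
Q^5 = (Q^2)²·Q = [[8,5],[5,3]]
Q^10 = (Q^5)² = [[89,55],[55,34]]
Q^20 = (Q^10)² = [[130,109],[109,21]]
Q^41 = (Q^20)²·Q = [[312,493],[493,651]]
Q^82 = (Q^41)² = [[105,519],[519,418]]
Q^164 = (Q^82)² = [[2,205],[205,629]]
F_164 mod 832 = Q^164[0][1] = 205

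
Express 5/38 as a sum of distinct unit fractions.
1/8 + 1/152

Greedy algorithm:
5/38: ceiling(38/5) = 8, use 1/8
1/152: ceiling(152/1) = 152, use 1/152
Result: 5/38 = 1/8 + 1/152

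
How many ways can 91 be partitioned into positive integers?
64112359

p(n) counts ways to write n as a sum of positive integers (order ignored).
Euler's pentagonal recurrence: p(k) = p(k-1) + p(k-2) - p(k-5) - p(k-7) + p(k-12) + p(k-15) - ... (offsets j(3j∓1)/2, signs ++--, p(0)=1, p(<0)=0).
DP table for k = 0..90: p(0)=1, p(1)=1, p(2)=2, p(3)=3, p(4)=5, p(5)=7, p(6)=11, p(7)=15, p(8)=22, p(9)=30, p(10)=42, p(11)=56, p(12)=77, p(13)=101, p(14)=135, p(15)=176, p(16)=231, p(17)=297, p(18)=385, p(19)=490, p(20)=627, p(21)=792, p(22)=1002, p(23)=1255, p(24)=1575, p(25)=1958, p(26)=2436, p(27)=3010, p(28)=3718, p(29)=4565, p(30)=5604, p(31)=6842, p(32)=8349, p(33)=10143, p(34)=12310, p(35)=14883, p(36)=17977, p(37)=21637, p(38)=26015, p(39)=31185, p(40)=37338, p(41)=44583, p(42)=53174, p(43)=63261, p(44)=75175, p(45)=89134, p(46)=105558, p(47)=124754, p(48)=147273, p(49)=173525, p(50)=204226, p(51)=239943, p(52)=281589, p(53)=329931, p(54)=386155, p(55)=451276, p(56)=526823, p(57)=614154, p(58)=715220, p(59)=831820, p(60)=966467, p(61)=1121505, p(62)=1300156, p(63)=1505499, p(64)=1741630, p(65)=2012558, p(66)=2323520, p(67)=2679689, p(68)=3087735, p(69)=3554345, p(70)=4087968, p(71)=4697205, p(72)=5392783, p(73)=6185689, p(74)=7089500, p(75)=8118264, p(76)=9289091, p(77)=10619863, p(78)=12132164, p(79)=13848650, p(80)=15796476, p(81)=18004327, p(82)=20506255, p(83)=23338469, p(84)=26543660, p(85)=30167357, p(86)=34262962, p(87)=38887673, p(88)=44108109, p(89)=49995925, p(90)=56634173.
Final step: p(91) = p(90) + p(89) - p(86) - p(84) + p(79) + p(76) - p(69) - p(65) + p(56) + p(51) - p(40) - p(34) + p(21) + p(14)
= 56634173 + 49995925 - 34262962 - 26543660 + 13848650 + 9289091 - 3554345 - 2012558 + 526823 + 239943 - 37338 - 12310 + 792 + 135
= 64112359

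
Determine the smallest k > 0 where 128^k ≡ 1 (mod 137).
68

137 is prime, so ord(128) divides φ(137) = 136.
Divisors of 136: 1, 2, 4, 8, 17, 34, 68, 136.
Repeated squaring: 128^1 ≡ 128, 128^2 ≡ 81, 128^4 ≡ 122, 128^8 ≡ 88, 128^16 ≡ 72, 128^32 ≡ 115, 128^64 ≡ 73, 128^128 ≡ 123 (mod 137).
Test 128^d mod 137 for each divisor d in increasing order:
128^1 ≡ 128
128^2 ≡ 81
128^4 ≡ 122
128^8 ≡ 88
128^17 = 128^16·128^1 ≡ 37
128^34 = 128^32·128^2 ≡ 136
128^68 = 128^64·128^4 ≡ 1  ← first divisor giving 1
The order is 68.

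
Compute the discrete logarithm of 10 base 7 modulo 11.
5

Baby-step giant-step with step n = ⌈√11⌉ = 4.
Baby steps 7^j mod 11 (j:value) for j=0..3: 0:1, 1:7, 2:5, 3:2.
Giant-step multiplier: 7^(-4) ≡ 7^(10-4) = 7^6 ≡ 4 (mod 11).
Giant steps γ_i = 10·4^i mod 11: γ_0=10, γ_1=7 (in table at j=1).
x = i·n + j = 1·4 + 1 = 5.
Check: 7^5 ≡ 10 (mod 11).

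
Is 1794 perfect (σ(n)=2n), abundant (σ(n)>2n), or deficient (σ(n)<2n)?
abundant

Proper divisors of 1794: sum = 1 + 2 + 3 + 6 + 13 + 23 + 26 + 39 + 46 + 69 + 78 + 138 + 299 + 598 + 897 = 2238
Since 2238 > 1794, 1794 is abundant.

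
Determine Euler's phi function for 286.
120

286 = 2 × 11 × 13
φ(n) = n × ∏(1 - 1/p) for each prime p dividing n
φ(286) = 286 × (1 - 1/2) × (1 - 1/11) × (1 - 1/13) = 120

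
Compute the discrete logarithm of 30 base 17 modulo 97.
81

Baby-step giant-step with step n = ⌈√97⌉ = 10.
Baby steps 17^j mod 97 (j:value) for j=0..9: 0:1, 1:17, 2:95, 3:63, 4:4, 5:68, 6:89, 7:58, 8:16, 9:78.
Giant-step multiplier: 17^(-10) ≡ 17^(96-10) = 17^86 ≡ 3 (mod 97).
Giant steps γ_i = 30·3^i mod 97: γ_0=30, γ_1=90, γ_2=76, γ_3=34, γ_4=5, γ_5=15, γ_6=45, γ_7=38, γ_8=17 (in table at j=1).
x = i·n + j = 8·10 + 1 = 81.
Check: 17^81 ≡ 30 (mod 97).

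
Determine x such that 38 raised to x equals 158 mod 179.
52

Baby-step giant-step with step n = ⌈√179⌉ = 14.
Baby steps 38^j mod 179 (j:value) for j=0..13: 0:1, 1:38, 2:12, 3:98, 4:144, 5:102, 6:117, 7:150, 8:151, 9:10, 10:22, 11:120, 12:85, 13:8.
Giant-step multiplier: 38^(-14) ≡ 38^(178-14) = 38^164 ≡ 116 (mod 179).
Giant steps γ_i = 158·116^i mod 179: γ_0=158, γ_1=70, γ_2=65, γ_3=22 (in table at j=10).
x = i·n + j = 3·14 + 10 = 52.
Check: 38^52 ≡ 158 (mod 179).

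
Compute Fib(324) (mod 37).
31

Matrix identity: Q^n = [[F_(n+1), F_n], [F_n, F_(n-1)]] with Q = [[1,1],[1,0]].
n = 324 = 101000100₂. Square-and-multiply, entries mod 37:
Q^1 = [[1,1],[1,0]]
Q^2 = (Q^1)² = [[2,1],[1,1]]
Q^5 = (Q^2)²·Q = [[8,5],[5,3]]
Q^10 = (Q^5)² = [[15,18],[18,34]]
Q^20 = (Q^10)² = [[31,31],[31,0]]
Q^40 = (Q^20)² = [[35,36],[36,36]]
Q^81 = (Q^40)²·Q = [[8,5],[5,3]]
Q^162 = (Q^81)² = [[15,18],[18,34]]
Q^324 = (Q^162)² = [[31,31],[31,0]]
F_324 mod 37 = Q^324[0][1] = 31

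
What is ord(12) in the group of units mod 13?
2

13 is prime, so ord(12) divides φ(13) = 12.
Divisors of 12: 1, 2, 3, 4, 6, 12.
Repeated squaring: 12^1 ≡ 12, 12^2 ≡ 1, 12^4 ≡ 1, 12^8 ≡ 1 (mod 13).
Test 12^d mod 13 for each divisor d in increasing order:
12^1 ≡ 12
12^2 ≡ 1  ← first divisor giving 1
The order is 2.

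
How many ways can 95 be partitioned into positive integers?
104651419

p(n) counts ways to write n as a sum of positive integers (order ignored).
Euler's pentagonal recurrence: p(k) = p(k-1) + p(k-2) - p(k-5) - p(k-7) + p(k-12) + p(k-15) - ... (offsets j(3j∓1)/2, signs ++--, p(0)=1, p(<0)=0).
DP table for k = 0..94: p(0)=1, p(1)=1, p(2)=2, p(3)=3, p(4)=5, p(5)=7, p(6)=11, p(7)=15, p(8)=22, p(9)=30, p(10)=42, p(11)=56, p(12)=77, p(13)=101, p(14)=135, p(15)=176, p(16)=231, p(17)=297, p(18)=385, p(19)=490, p(20)=627, p(21)=792, p(22)=1002, p(23)=1255, p(24)=1575, p(25)=1958, p(26)=2436, p(27)=3010, p(28)=3718, p(29)=4565, p(30)=5604, p(31)=6842, p(32)=8349, p(33)=10143, p(34)=12310, p(35)=14883, p(36)=17977, p(37)=21637, p(38)=26015, p(39)=31185, p(40)=37338, p(41)=44583, p(42)=53174, p(43)=63261, p(44)=75175, p(45)=89134, p(46)=105558, p(47)=124754, p(48)=147273, p(49)=173525, p(50)=204226, p(51)=239943, p(52)=281589, p(53)=329931, p(54)=386155, p(55)=451276, p(56)=526823, p(57)=614154, p(58)=715220, p(59)=831820, p(60)=966467, p(61)=1121505, p(62)=1300156, p(63)=1505499, p(64)=1741630, p(65)=2012558, p(66)=2323520, p(67)=2679689, p(68)=3087735, p(69)=3554345, p(70)=4087968, p(71)=4697205, p(72)=5392783, p(73)=6185689, p(74)=7089500, p(75)=8118264, p(76)=9289091, p(77)=10619863, p(78)=12132164, p(79)=13848650, p(80)=15796476, p(81)=18004327, p(82)=20506255, p(83)=23338469, p(84)=26543660, p(85)=30167357, p(86)=34262962, p(87)=38887673, p(88)=44108109, p(89)=49995925, p(90)=56634173, p(91)=64112359, p(92)=72533807, p(93)=82010177, p(94)=92669720.
Final step: p(95) = p(94) + p(93) - p(90) - p(88) + p(83) + p(80) - p(73) - p(69) + p(60) + p(55) - p(44) - p(38) + p(25) + p(18) - p(3)
= 92669720 + 82010177 - 56634173 - 44108109 + 23338469 + 15796476 - 6185689 - 3554345 + 966467 + 451276 - 75175 - 26015 + 1958 + 385 - 3
= 104651419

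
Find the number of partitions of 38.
26015

p(n) counts ways to write n as a sum of positive integers (order ignored).
Euler's pentagonal recurrence: p(k) = p(k-1) + p(k-2) - p(k-5) - p(k-7) + p(k-12) + p(k-15) - ... (offsets j(3j∓1)/2, signs ++--, p(0)=1, p(<0)=0).
DP table for k = 0..37: p(0)=1, p(1)=1, p(2)=2, p(3)=3, p(4)=5, p(5)=7, p(6)=11, p(7)=15, p(8)=22, p(9)=30, p(10)=42, p(11)=56, p(12)=77, p(13)=101, p(14)=135, p(15)=176, p(16)=231, p(17)=297, p(18)=385, p(19)=490, p(20)=627, p(21)=792, p(22)=1002, p(23)=1255, p(24)=1575, p(25)=1958, p(26)=2436, p(27)=3010, p(28)=3718, p(29)=4565, p(30)=5604, p(31)=6842, p(32)=8349, p(33)=10143, p(34)=12310, p(35)=14883, p(36)=17977, p(37)=21637.
Final step: p(38) = p(37) + p(36) - p(33) - p(31) + p(26) + p(23) - p(16) - p(12) + p(3)
= 21637 + 17977 - 10143 - 6842 + 2436 + 1255 - 231 - 77 + 3
= 26015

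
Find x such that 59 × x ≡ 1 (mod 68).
15

gcd(59, 68) = 1, so the inverse exists.
Extended Euclidean algorithm on (68, 59):
68 = 1 × 59 + 9  ⟹  9 = (1)·68 + (-1)·59
59 = 6 × 9 + 5  ⟹  5 = (-6)·68 + (7)·59
9 = 1 × 5 + 4  ⟹  4 = (7)·68 + (-8)·59
5 = 1 × 4 + 1  ⟹  1 = (-13)·68 + (15)·59
So (15)·59 ≡ 1 (mod 68), i.e. 59^(-1) ≡ 15 (mod 68).
Check: 59 × 15 = 885 ≡ 1 (mod 68)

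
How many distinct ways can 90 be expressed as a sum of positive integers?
56634173

p(n) counts ways to write n as a sum of positive integers (order ignored).
Euler's pentagonal recurrence: p(k) = p(k-1) + p(k-2) - p(k-5) - p(k-7) + p(k-12) + p(k-15) - ... (offsets j(3j∓1)/2, signs ++--, p(0)=1, p(<0)=0).
DP table for k = 0..89: p(0)=1, p(1)=1, p(2)=2, p(3)=3, p(4)=5, p(5)=7, p(6)=11, p(7)=15, p(8)=22, p(9)=30, p(10)=42, p(11)=56, p(12)=77, p(13)=101, p(14)=135, p(15)=176, p(16)=231, p(17)=297, p(18)=385, p(19)=490, p(20)=627, p(21)=792, p(22)=1002, p(23)=1255, p(24)=1575, p(25)=1958, p(26)=2436, p(27)=3010, p(28)=3718, p(29)=4565, p(30)=5604, p(31)=6842, p(32)=8349, p(33)=10143, p(34)=12310, p(35)=14883, p(36)=17977, p(37)=21637, p(38)=26015, p(39)=31185, p(40)=37338, p(41)=44583, p(42)=53174, p(43)=63261, p(44)=75175, p(45)=89134, p(46)=105558, p(47)=124754, p(48)=147273, p(49)=173525, p(50)=204226, p(51)=239943, p(52)=281589, p(53)=329931, p(54)=386155, p(55)=451276, p(56)=526823, p(57)=614154, p(58)=715220, p(59)=831820, p(60)=966467, p(61)=1121505, p(62)=1300156, p(63)=1505499, p(64)=1741630, p(65)=2012558, p(66)=2323520, p(67)=2679689, p(68)=3087735, p(69)=3554345, p(70)=4087968, p(71)=4697205, p(72)=5392783, p(73)=6185689, p(74)=7089500, p(75)=8118264, p(76)=9289091, p(77)=10619863, p(78)=12132164, p(79)=13848650, p(80)=15796476, p(81)=18004327, p(82)=20506255, p(83)=23338469, p(84)=26543660, p(85)=30167357, p(86)=34262962, p(87)=38887673, p(88)=44108109, p(89)=49995925.
Final step: p(90) = p(89) + p(88) - p(85) - p(83) + p(78) + p(75) - p(68) - p(64) + p(55) + p(50) - p(39) - p(33) + p(20) + p(13)
= 49995925 + 44108109 - 30167357 - 23338469 + 12132164 + 8118264 - 3087735 - 1741630 + 451276 + 204226 - 31185 - 10143 + 627 + 101
= 56634173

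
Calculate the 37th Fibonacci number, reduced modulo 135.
107

Matrix identity: Q^n = [[F_(n+1), F_n], [F_n, F_(n-1)]] with Q = [[1,1],[1,0]].
n = 37 = 100101₂. Square-and-multiply, entries mod 135:
Q^1 = [[1,1],[1,0]]
Q^2 = (Q^1)² = [[2,1],[1,1]]
Q^4 = (Q^2)² = [[5,3],[3,2]]
Q^9 = (Q^4)²·Q = [[55,34],[34,21]]
Q^18 = (Q^9)² = [[131,19],[19,112]]
Q^37 = (Q^18)²·Q = [[134,107],[107,27]]
F_37 mod 135 = Q^37[0][1] = 107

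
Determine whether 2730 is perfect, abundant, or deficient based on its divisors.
abundant

Proper divisors of 2730: sum = 1 + 2 + 3 + 5 + 6 + 7 + 10 + 13 + ... + 455 + 546 + 910 + 1365 (31 divisors) = 5334
Since 5334 > 2730, 2730 is abundant.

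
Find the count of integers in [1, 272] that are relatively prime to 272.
128

272 = 2^4 × 17
φ(n) = n × ∏(1 - 1/p) for each prime p dividing n
φ(272) = 272 × (1 - 1/2) × (1 - 1/17) = 128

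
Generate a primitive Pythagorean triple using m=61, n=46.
(1605, 5612, 5837)

Euclid's formula: a = m² - n², b = 2mn, c = m² + n²
m = 61, n = 46
a = 61² - 46² = 3721 - 2116 = 1605
b = 2 × 61 × 46 = 5612
c = 61² + 46² = 3721 + 2116 = 5837
Verification: 1605² + 5612² = 2576025 + 31494544 = 34070569 = 5837² ✓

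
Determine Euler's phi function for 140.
48

140 = 2^2 × 5 × 7
φ(n) = n × ∏(1 - 1/p) for each prime p dividing n
φ(140) = 140 × (1 - 1/2) × (1 - 1/5) × (1 - 1/7) = 48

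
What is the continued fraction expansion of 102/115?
[0; 1, 7, 1, 5, 2]

Euclidean algorithm steps:
102 = 0 × 115 + 102
115 = 1 × 102 + 13
102 = 7 × 13 + 11
13 = 1 × 11 + 2
11 = 5 × 2 + 1
2 = 2 × 1 + 0
Continued fraction: [0; 1, 7, 1, 5, 2]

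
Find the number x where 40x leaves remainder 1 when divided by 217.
38

gcd(40, 217) = 1, so the inverse exists.
Extended Euclidean algorithm on (217, 40):
217 = 5 × 40 + 17  ⟹  17 = (1)·217 + (-5)·40
40 = 2 × 17 + 6  ⟹  6 = (-2)·217 + (11)·40
17 = 2 × 6 + 5  ⟹  5 = (5)·217 + (-27)·40
6 = 1 × 5 + 1  ⟹  1 = (-7)·217 + (38)·40
So (38)·40 ≡ 1 (mod 217), i.e. 40^(-1) ≡ 38 (mod 217).
Check: 40 × 38 = 1520 ≡ 1 (mod 217)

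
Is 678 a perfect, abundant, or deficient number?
abundant

Proper divisors of 678: sum = 1 + 2 + 3 + 6 + 113 + 226 + 339 = 690
Since 690 > 678, 678 is abundant.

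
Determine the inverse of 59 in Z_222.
143

gcd(59, 222) = 1, so the inverse exists.
Extended Euclidean algorithm on (222, 59):
222 = 3 × 59 + 45  ⟹  45 = (1)·222 + (-3)·59
59 = 1 × 45 + 14  ⟹  14 = (-1)·222 + (4)·59
45 = 3 × 14 + 3  ⟹  3 = (4)·222 + (-15)·59
14 = 4 × 3 + 2  ⟹  2 = (-17)·222 + (64)·59
3 = 1 × 2 + 1  ⟹  1 = (21)·222 + (-79)·59
So (-79)·59 ≡ 1 (mod 222), i.e. 59^(-1) ≡ -79 ≡ 143 (mod 222).
Check: 59 × 143 = 8437 ≡ 1 (mod 222)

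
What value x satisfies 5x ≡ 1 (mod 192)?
77

gcd(5, 192) = 1, so the inverse exists.
Extended Euclidean algorithm on (192, 5):
192 = 38 × 5 + 2  ⟹  2 = (1)·192 + (-38)·5
5 = 2 × 2 + 1  ⟹  1 = (-2)·192 + (77)·5
So (77)·5 ≡ 1 (mod 192), i.e. 5^(-1) ≡ 77 (mod 192).
Check: 5 × 77 = 385 ≡ 1 (mod 192)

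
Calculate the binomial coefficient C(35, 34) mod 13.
9

Using Lucas' theorem:
Write n=35 and k=34 in base 13:
n in base 13: [2, 9]
k in base 13: [2, 8]
C(35,34) mod 13 = ∏ C(n_i, k_i) mod 13
Digit binomials (mod 13): C(2,2) = 1; C(9,8) = 9
Product: 1 × 9 = 9 ≡ 9 (mod 13)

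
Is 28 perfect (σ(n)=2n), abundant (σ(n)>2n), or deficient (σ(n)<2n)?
perfect

Proper divisors of 28: sum = 1 + 2 + 4 + 7 + 14 = 28
Since 28 = 28, 28 is perfect.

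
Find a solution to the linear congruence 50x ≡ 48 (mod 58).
x ≡ 23 (mod 29)

gcd(50, 58) = 2, which divides 48, so solutions exist.
Divide through by 2: 25x ≡ 24 (mod 29).
Find 25^(-1) mod 29 by the extended Euclidean algorithm:
29 = 1 × 25 + 4  ⟹  4 = (1)·29 + (-1)·25
25 = 6 × 4 + 1  ⟹  1 = (-6)·29 + (7)·25
So (7)·25 ≡ 1 (mod 29), i.e. 25^(-1) ≡ 7 (mod 29).
x ≡ 7 × 24 = 168 ≡ 23 (mod 29).
Check: 50 × 23 = 1150 ≡ 48 (mod 58).
x ≡ 23 (mod 29), giving 2 solutions mod 58.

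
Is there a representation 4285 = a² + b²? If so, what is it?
21² + 62² (a=21, b=62)

Factorization: 4285 = 5 × 857
By Fermat: n is sum of two squares iff every prime p ≡ 3 (mod 4) appears to even power.
All primes ≡ 3 (mod 4) appear to even power.
Search a = 0, 1, 2, … for 4285 - a² a perfect square: first hit at a = 21: 4285 - 441 = 3844 = 62².
4285 = 21² + 62² = 441 + 3844 ✓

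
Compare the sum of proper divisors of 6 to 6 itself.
perfect

Proper divisors of 6: sum = 1 + 2 + 3 = 6
Since 6 = 6, 6 is perfect.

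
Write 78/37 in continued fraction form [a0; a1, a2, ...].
[2; 9, 4]

Euclidean algorithm steps:
78 = 2 × 37 + 4
37 = 9 × 4 + 1
4 = 4 × 1 + 0
Continued fraction: [2; 9, 4]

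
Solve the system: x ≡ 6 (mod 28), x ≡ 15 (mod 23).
314

Using Chinese Remainder Theorem:
M = 28 × 23 = 644
M1 = 23, M2 = 28
y1 = 23^(-1) mod 28 = 11
y2 = 28^(-1) mod 23 = 14
x = (6×23×11 + 15×28×14) mod 644 = 314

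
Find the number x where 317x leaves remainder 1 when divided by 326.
181

gcd(317, 326) = 1, so the inverse exists.
Extended Euclidean algorithm on (326, 317):
326 = 1 × 317 + 9  ⟹  9 = (1)·326 + (-1)·317
317 = 35 × 9 + 2  ⟹  2 = (-35)·326 + (36)·317
9 = 4 × 2 + 1  ⟹  1 = (141)·326 + (-145)·317
So (-145)·317 ≡ 1 (mod 326), i.e. 317^(-1) ≡ -145 ≡ 181 (mod 326).
Check: 317 × 181 = 57377 ≡ 1 (mod 326)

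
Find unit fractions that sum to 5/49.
1/10 + 1/490

Greedy algorithm:
5/49: ceiling(49/5) = 10, use 1/10
1/490: ceiling(490/1) = 490, use 1/490
Result: 5/49 = 1/10 + 1/490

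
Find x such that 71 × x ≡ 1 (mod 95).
91

gcd(71, 95) = 1, so the inverse exists.
Extended Euclidean algorithm on (95, 71):
95 = 1 × 71 + 24  ⟹  24 = (1)·95 + (-1)·71
71 = 2 × 24 + 23  ⟹  23 = (-2)·95 + (3)·71
24 = 1 × 23 + 1  ⟹  1 = (3)·95 + (-4)·71
So (-4)·71 ≡ 1 (mod 95), i.e. 71^(-1) ≡ -4 ≡ 91 (mod 95).
Check: 71 × 91 = 6461 ≡ 1 (mod 95)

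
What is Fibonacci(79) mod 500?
221

Matrix identity: Q^n = [[F_(n+1), F_n], [F_n, F_(n-1)]] with Q = [[1,1],[1,0]].
n = 79 = 1001111₂. Square-and-multiply, entries mod 500:
Q^1 = [[1,1],[1,0]]
Q^2 = (Q^1)² = [[2,1],[1,1]]
Q^4 = (Q^2)² = [[5,3],[3,2]]
Q^9 = (Q^4)²·Q = [[55,34],[34,21]]
Q^19 = (Q^9)²·Q = [[265,181],[181,84]]
Q^39 = (Q^19)²·Q = [[155,486],[486,169]]
Q^79 = (Q^39)²·Q = [[185,221],[221,464]]
F_79 mod 500 = Q^79[0][1] = 221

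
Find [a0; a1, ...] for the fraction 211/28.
[7; 1, 1, 6, 2]

Euclidean algorithm steps:
211 = 7 × 28 + 15
28 = 1 × 15 + 13
15 = 1 × 13 + 2
13 = 6 × 2 + 1
2 = 2 × 1 + 0
Continued fraction: [7; 1, 1, 6, 2]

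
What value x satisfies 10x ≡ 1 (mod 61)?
55

gcd(10, 61) = 1, so the inverse exists.
Extended Euclidean algorithm on (61, 10):
61 = 6 × 10 + 1  ⟹  1 = (1)·61 + (-6)·10
So (-6)·10 ≡ 1 (mod 61), i.e. 10^(-1) ≡ -6 ≡ 55 (mod 61).
Check: 10 × 55 = 550 ≡ 1 (mod 61)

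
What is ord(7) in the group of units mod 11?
10

11 is prime, so ord(7) divides φ(11) = 10.
Divisors of 10: 1, 2, 5, 10.
Repeated squaring: 7^1 ≡ 7, 7^2 ≡ 5, 7^4 ≡ 3, 7^8 ≡ 9 (mod 11).
Test 7^d mod 11 for each divisor d in increasing order:
7^1 ≡ 7
7^2 ≡ 5
7^5 = 7^4·7^1 ≡ 10
7^10 = 7^8·7^2 ≡ 1  ← first divisor giving 1
The order is 10.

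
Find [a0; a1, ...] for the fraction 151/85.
[1; 1, 3, 2, 9]

Euclidean algorithm steps:
151 = 1 × 85 + 66
85 = 1 × 66 + 19
66 = 3 × 19 + 9
19 = 2 × 9 + 1
9 = 9 × 1 + 0
Continued fraction: [1; 1, 3, 2, 9]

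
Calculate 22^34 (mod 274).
138

Repeated squaring. Binary of 34 = 100010.
22^1 ≡ 22 (mod 274); 22^2 ≡ 210 (mod 274); 22^4 ≡ 260 (mod 274); 22^8 ≡ 196 (mod 274); 22^16 ≡ 56 (mod 274); 22^32 ≡ 122 (mod 274)
22^34 = 22^2 × 22^32 ≡ 138 (mod 274)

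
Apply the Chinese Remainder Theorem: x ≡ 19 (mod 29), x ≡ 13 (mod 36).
193

Using Chinese Remainder Theorem:
M = 29 × 36 = 1044
M1 = 36, M2 = 29
y1 = 36^(-1) mod 29 = 25
y2 = 29^(-1) mod 36 = 5
x = (19×36×25 + 13×29×5) mod 1044 = 193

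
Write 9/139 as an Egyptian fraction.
1/16 + 1/445 + 1/989680

Greedy algorithm:
9/139: ceiling(139/9) = 16, use 1/16
5/2224: ceiling(2224/5) = 445, use 1/445
1/989680: ceiling(989680/1) = 989680, use 1/989680
Result: 9/139 = 1/16 + 1/445 + 1/989680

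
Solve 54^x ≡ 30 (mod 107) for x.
94

Baby-step giant-step with step n = ⌈√107⌉ = 11.
Baby steps 54^j mod 107 (j:value) for j=0..10: 0:1, 1:54, 2:27, 3:67, 4:87, 5:97, 6:102, 7:51, 8:79, 9:93, 10:100.
Giant-step multiplier: 54^(-11) ≡ 54^(106-11) = 54^95 ≡ 15 (mod 107).
Giant steps γ_i = 30·15^i mod 107: γ_0=30, γ_1=22, γ_2=9, γ_3=28, γ_4=99, γ_5=94, γ_6=19, γ_7=71, γ_8=102 (in table at j=6).
x = i·n + j = 8·11 + 6 = 94.
Check: 54^94 ≡ 30 (mod 107).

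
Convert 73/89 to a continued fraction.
[0; 1, 4, 1, 1, 3, 2]

Euclidean algorithm steps:
73 = 0 × 89 + 73
89 = 1 × 73 + 16
73 = 4 × 16 + 9
16 = 1 × 9 + 7
9 = 1 × 7 + 2
7 = 3 × 2 + 1
2 = 2 × 1 + 0
Continued fraction: [0; 1, 4, 1, 1, 3, 2]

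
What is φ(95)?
72

95 = 5 × 19
φ(n) = n × ∏(1 - 1/p) for each prime p dividing n
φ(95) = 95 × (1 - 1/5) × (1 - 1/19) = 72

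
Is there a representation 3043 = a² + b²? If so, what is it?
Not possible

Factorization: 3043 = 17 × 179
By Fermat: n is sum of two squares iff every prime p ≡ 3 (mod 4) appears to even power.
Prime(s) ≡ 3 (mod 4) with odd exponent: [(179, 1)]
Therefore 3043 cannot be expressed as a² + b².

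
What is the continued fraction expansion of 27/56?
[0; 2, 13, 2]

Euclidean algorithm steps:
27 = 0 × 56 + 27
56 = 2 × 27 + 2
27 = 13 × 2 + 1
2 = 2 × 1 + 0
Continued fraction: [0; 2, 13, 2]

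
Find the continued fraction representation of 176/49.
[3; 1, 1, 2, 4, 2]

Euclidean algorithm steps:
176 = 3 × 49 + 29
49 = 1 × 29 + 20
29 = 1 × 20 + 9
20 = 2 × 9 + 2
9 = 4 × 2 + 1
2 = 2 × 1 + 0
Continued fraction: [3; 1, 1, 2, 4, 2]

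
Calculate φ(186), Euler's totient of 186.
60

186 = 2 × 3 × 31
φ(n) = n × ∏(1 - 1/p) for each prime p dividing n
φ(186) = 186 × (1 - 1/2) × (1 - 1/3) × (1 - 1/31) = 60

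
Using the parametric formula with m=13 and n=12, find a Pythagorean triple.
(25, 312, 313)

Euclid's formula: a = m² - n², b = 2mn, c = m² + n²
m = 13, n = 12
a = 13² - 12² = 169 - 144 = 25
b = 2 × 13 × 12 = 312
c = 13² + 12² = 169 + 144 = 313
Verification: 25² + 312² = 625 + 97344 = 97969 = 313² ✓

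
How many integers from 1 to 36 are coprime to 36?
12

36 = 2^2 × 3^2
φ(n) = n × ∏(1 - 1/p) for each prime p dividing n
φ(36) = 36 × (1 - 1/2) × (1 - 1/3) = 12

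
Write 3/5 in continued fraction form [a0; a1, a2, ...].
[0; 1, 1, 2]

Euclidean algorithm steps:
3 = 0 × 5 + 3
5 = 1 × 3 + 2
3 = 1 × 2 + 1
2 = 2 × 1 + 0
Continued fraction: [0; 1, 1, 2]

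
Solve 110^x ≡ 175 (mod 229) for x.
195

Baby-step giant-step with step n = ⌈√229⌉ = 16.
Baby steps 110^j mod 229 (j:value) for j=0..15: 0:1, 1:110, 2:192, 3:52, 4:224, 5:137, 6:185, 7:198, 8:25, 9:2, 10:220, 11:155, 12:104, 13:219, 14:45, 15:141.
Giant-step multiplier: 110^(-16) ≡ 110^(228-16) = 110^212 ≡ 48 (mod 229).
Giant steps γ_i = 175·48^i mod 229: γ_0=175, γ_1=156, γ_2=160, γ_3=123, γ_4=179, γ_5=119, γ_6=216, γ_7=63, γ_8=47, γ_9=195, γ_10=200, γ_11=211, γ_12=52 (in table at j=3).
x = i·n + j = 12·16 + 3 = 195.
Check: 110^195 ≡ 175 (mod 229).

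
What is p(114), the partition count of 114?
952050665

p(n) counts ways to write n as a sum of positive integers (order ignored).
Euler's pentagonal recurrence: p(k) = p(k-1) + p(k-2) - p(k-5) - p(k-7) + p(k-12) + p(k-15) - ... (offsets j(3j∓1)/2, signs ++--, p(0)=1, p(<0)=0).
DP table for k = 0..113: p(0)=1, p(1)=1, p(2)=2, p(3)=3, p(4)=5, p(5)=7, p(6)=11, p(7)=15, p(8)=22, p(9)=30, p(10)=42, p(11)=56, p(12)=77, p(13)=101, p(14)=135, p(15)=176, p(16)=231, p(17)=297, p(18)=385, p(19)=490, p(20)=627, p(21)=792, p(22)=1002, p(23)=1255, p(24)=1575, p(25)=1958, p(26)=2436, p(27)=3010, p(28)=3718, p(29)=4565, p(30)=5604, p(31)=6842, p(32)=8349, p(33)=10143, p(34)=12310, p(35)=14883, p(36)=17977, p(37)=21637, p(38)=26015, p(39)=31185, p(40)=37338, p(41)=44583, p(42)=53174, p(43)=63261, p(44)=75175, p(45)=89134, p(46)=105558, p(47)=124754, p(48)=147273, p(49)=173525, p(50)=204226, p(51)=239943, p(52)=281589, p(53)=329931, p(54)=386155, p(55)=451276, p(56)=526823, p(57)=614154, p(58)=715220, p(59)=831820, p(60)=966467, p(61)=1121505, p(62)=1300156, p(63)=1505499, p(64)=1741630, p(65)=2012558, p(66)=2323520, p(67)=2679689, p(68)=3087735, p(69)=3554345, p(70)=4087968, p(71)=4697205, p(72)=5392783, p(73)=6185689, p(74)=7089500, p(75)=8118264, p(76)=9289091, p(77)=10619863, p(78)=12132164, p(79)=13848650, p(80)=15796476, p(81)=18004327, p(82)=20506255, p(83)=23338469, p(84)=26543660, p(85)=30167357, p(86)=34262962, p(87)=38887673, p(88)=44108109, p(89)=49995925, p(90)=56634173, p(91)=64112359, p(92)=72533807, p(93)=82010177, p(94)=92669720, p(95)=104651419, p(96)=118114304, p(97)=133230930, p(98)=150198136, p(99)=169229875, p(100)=190569292, p(101)=214481126, p(102)=241265379, p(103)=271248950, p(104)=304801365, p(105)=342325709, p(106)=384276336, p(107)=431149389, p(108)=483502844, p(109)=541946240, p(110)=607163746, p(111)=679903203, p(112)=761002156, p(113)=851376628.
Final step: p(114) = p(113) + p(112) - p(109) - p(107) + p(102) + p(99) - p(92) - p(88) + p(79) + p(74) - p(63) - p(57) + p(44) + p(37) - p(22) - p(14)
= 851376628 + 761002156 - 541946240 - 431149389 + 241265379 + 169229875 - 72533807 - 44108109 + 13848650 + 7089500 - 1505499 - 614154 + 75175 + 21637 - 1002 - 135
= 952050665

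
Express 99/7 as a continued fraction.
[14; 7]

Euclidean algorithm steps:
99 = 14 × 7 + 1
7 = 7 × 1 + 0
Continued fraction: [14; 7]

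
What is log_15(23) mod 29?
8

Baby-step giant-step with step n = ⌈√29⌉ = 6.
Baby steps 15^j mod 29 (j:value) for j=0..5: 0:1, 1:15, 2:22, 3:11, 4:20, 5:10.
Giant-step multiplier: 15^(-6) ≡ 15^(28-6) = 15^22 ≡ 6 (mod 29).
Giant steps γ_i = 23·6^i mod 29: γ_0=23, γ_1=22 (in table at j=2).
x = i·n + j = 1·6 + 2 = 8.
Check: 15^8 ≡ 23 (mod 29).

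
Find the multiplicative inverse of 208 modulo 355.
227

gcd(208, 355) = 1, so the inverse exists.
Extended Euclidean algorithm on (355, 208):
355 = 1 × 208 + 147  ⟹  147 = (1)·355 + (-1)·208
208 = 1 × 147 + 61  ⟹  61 = (-1)·355 + (2)·208
147 = 2 × 61 + 25  ⟹  25 = (3)·355 + (-5)·208
61 = 2 × 25 + 11  ⟹  11 = (-7)·355 + (12)·208
25 = 2 × 11 + 3  ⟹  3 = (17)·355 + (-29)·208
11 = 3 × 3 + 2  ⟹  2 = (-58)·355 + (99)·208
3 = 1 × 2 + 1  ⟹  1 = (75)·355 + (-128)·208
So (-128)·208 ≡ 1 (mod 355), i.e. 208^(-1) ≡ -128 ≡ 227 (mod 355).
Check: 208 × 227 = 47216 ≡ 1 (mod 355)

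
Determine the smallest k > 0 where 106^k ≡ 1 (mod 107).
2

107 is prime, so ord(106) divides φ(107) = 106.
Divisors of 106: 1, 2, 53, 106.
Repeated squaring: 106^1 ≡ 106, 106^2 ≡ 1, 106^4 ≡ 1, 106^8 ≡ 1, 106^16 ≡ 1, 106^32 ≡ 1, 106^64 ≡ 1 (mod 107).
Test 106^d mod 107 for each divisor d in increasing order:
106^1 ≡ 106
106^2 ≡ 1  ← first divisor giving 1
The order is 2.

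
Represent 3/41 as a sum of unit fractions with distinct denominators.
1/14 + 1/574

Greedy algorithm:
3/41: ceiling(41/3) = 14, use 1/14
1/574: ceiling(574/1) = 574, use 1/574
Result: 3/41 = 1/14 + 1/574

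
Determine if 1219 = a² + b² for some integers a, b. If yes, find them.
Not possible

Factorization: 1219 = 23 × 53
By Fermat: n is sum of two squares iff every prime p ≡ 3 (mod 4) appears to even power.
Prime(s) ≡ 3 (mod 4) with odd exponent: [(23, 1)]
Therefore 1219 cannot be expressed as a² + b².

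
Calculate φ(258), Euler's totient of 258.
84

258 = 2 × 3 × 43
φ(n) = n × ∏(1 - 1/p) for each prime p dividing n
φ(258) = 258 × (1 - 1/2) × (1 - 1/3) × (1 - 1/43) = 84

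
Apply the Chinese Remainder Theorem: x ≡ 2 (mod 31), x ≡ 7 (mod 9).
250

Using Chinese Remainder Theorem:
M = 31 × 9 = 279
M1 = 9, M2 = 31
y1 = 9^(-1) mod 31 = 7
y2 = 31^(-1) mod 9 = 7
x = (2×9×7 + 7×31×7) mod 279 = 250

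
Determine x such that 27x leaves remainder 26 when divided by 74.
x ≡ 64 (mod 74)

gcd(27, 74) = 1, which divides 26, so solutions exist.
Find 27^(-1) mod 74 by the extended Euclidean algorithm:
74 = 2 × 27 + 20  ⟹  20 = (1)·74 + (-2)·27
27 = 1 × 20 + 7  ⟹  7 = (-1)·74 + (3)·27
20 = 2 × 7 + 6  ⟹  6 = (3)·74 + (-8)·27
7 = 1 × 6 + 1  ⟹  1 = (-4)·74 + (11)·27
So (11)·27 ≡ 1 (mod 74), i.e. 27^(-1) ≡ 11 (mod 74).
x ≡ 11 × 26 = 286 ≡ 64 (mod 74).
Check: 27 × 64 = 1728 ≡ 26 (mod 74).
Unique solution: x ≡ 64 (mod 74)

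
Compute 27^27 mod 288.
99

Repeated squaring. Binary of 27 = 11011.
27^1 ≡ 27 (mod 288); 27^2 ≡ 153 (mod 288); 27^4 ≡ 81 (mod 288); 27^8 ≡ 225 (mod 288); 27^16 ≡ 225 (mod 288)
27^27 = 27^1 × 27^2 × 27^8 × 27^16 ≡ 99 (mod 288)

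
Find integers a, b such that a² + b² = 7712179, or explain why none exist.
Not possible

Factorization: 7712179 = 43^3 × 97
By Fermat: n is sum of two squares iff every prime p ≡ 3 (mod 4) appears to even power.
Prime(s) ≡ 3 (mod 4) with odd exponent: [(43, 3)]
Therefore 7712179 cannot be expressed as a² + b².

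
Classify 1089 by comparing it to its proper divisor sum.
deficient

Proper divisors of 1089: sum = 1 + 3 + 9 + 11 + 33 + 99 + 121 + 363 = 640
Since 640 < 1089, 1089 is deficient.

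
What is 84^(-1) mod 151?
9

gcd(84, 151) = 1, so the inverse exists.
Extended Euclidean algorithm on (151, 84):
151 = 1 × 84 + 67  ⟹  67 = (1)·151 + (-1)·84
84 = 1 × 67 + 17  ⟹  17 = (-1)·151 + (2)·84
67 = 3 × 17 + 16  ⟹  16 = (4)·151 + (-7)·84
17 = 1 × 16 + 1  ⟹  1 = (-5)·151 + (9)·84
So (9)·84 ≡ 1 (mod 151), i.e. 84^(-1) ≡ 9 (mod 151).
Check: 84 × 9 = 756 ≡ 1 (mod 151)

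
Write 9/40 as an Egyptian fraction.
1/5 + 1/40

Greedy algorithm:
9/40: ceiling(40/9) = 5, use 1/5
1/40: ceiling(40/1) = 40, use 1/40
Result: 9/40 = 1/5 + 1/40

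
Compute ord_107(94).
106

107 is prime, so ord(94) divides φ(107) = 106.
Divisors of 106: 1, 2, 53, 106.
Repeated squaring: 94^1 ≡ 94, 94^2 ≡ 62, 94^4 ≡ 99, 94^8 ≡ 64, 94^16 ≡ 30, 94^32 ≡ 44, 94^64 ≡ 10 (mod 107).
Test 94^d mod 107 for each divisor d in increasing order:
94^1 ≡ 94
94^2 ≡ 62
94^53 = 94^32·94^16·94^4·94^1 ≡ 106
94^106 = 94^64·94^32·94^8·94^2 ≡ 1  ← first divisor giving 1
The order is 106.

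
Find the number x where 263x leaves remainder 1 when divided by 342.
329

gcd(263, 342) = 1, so the inverse exists.
Extended Euclidean algorithm on (342, 263):
342 = 1 × 263 + 79  ⟹  79 = (1)·342 + (-1)·263
263 = 3 × 79 + 26  ⟹  26 = (-3)·342 + (4)·263
79 = 3 × 26 + 1  ⟹  1 = (10)·342 + (-13)·263
So (-13)·263 ≡ 1 (mod 342), i.e. 263^(-1) ≡ -13 ≡ 329 (mod 342).
Check: 263 × 329 = 86527 ≡ 1 (mod 342)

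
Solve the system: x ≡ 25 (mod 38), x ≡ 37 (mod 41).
1431

Using Chinese Remainder Theorem:
M = 38 × 41 = 1558
M1 = 41, M2 = 38
y1 = 41^(-1) mod 38 = 13
y2 = 38^(-1) mod 41 = 27
x = (25×41×13 + 37×38×27) mod 1558 = 1431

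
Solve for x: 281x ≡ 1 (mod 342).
185

gcd(281, 342) = 1, so the inverse exists.
Extended Euclidean algorithm on (342, 281):
342 = 1 × 281 + 61  ⟹  61 = (1)·342 + (-1)·281
281 = 4 × 61 + 37  ⟹  37 = (-4)·342 + (5)·281
61 = 1 × 37 + 24  ⟹  24 = (5)·342 + (-6)·281
37 = 1 × 24 + 13  ⟹  13 = (-9)·342 + (11)·281
24 = 1 × 13 + 11  ⟹  11 = (14)·342 + (-17)·281
13 = 1 × 11 + 2  ⟹  2 = (-23)·342 + (28)·281
11 = 5 × 2 + 1  ⟹  1 = (129)·342 + (-157)·281
So (-157)·281 ≡ 1 (mod 342), i.e. 281^(-1) ≡ -157 ≡ 185 (mod 342).
Check: 281 × 185 = 51985 ≡ 1 (mod 342)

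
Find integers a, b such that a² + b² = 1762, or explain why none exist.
9² + 41² (a=9, b=41)

Factorization: 1762 = 2 × 881
By Fermat: n is sum of two squares iff every prime p ≡ 3 (mod 4) appears to even power.
All primes ≡ 3 (mod 4) appear to even power.
Search a = 0, 1, 2, … for 1762 - a² a perfect square: first hit at a = 9: 1762 - 81 = 1681 = 41².
1762 = 9² + 41² = 81 + 1681 ✓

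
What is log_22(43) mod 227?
200

Baby-step giant-step with step n = ⌈√227⌉ = 16.
Baby steps 22^j mod 227 (j:value) for j=0..15: 0:1, 1:22, 2:30, 3:206, 4:219, 5:51, 6:214, 7:168, 8:64, 9:46, 10:104, 11:18, 12:169, 13:86, 14:76, 15:83.
Giant-step multiplier: 22^(-16) ≡ 22^(226-16) = 22^210 ≡ 159 (mod 227).
Giant steps γ_i = 43·159^i mod 227: γ_0=43, γ_1=27, γ_2=207, γ_3=225, γ_4=136, γ_5=59, γ_6=74, γ_7=189, γ_8=87, γ_9=213, γ_10=44, γ_11=186, γ_12=64 (in table at j=8).
x = i·n + j = 12·16 + 8 = 200.
Check: 22^200 ≡ 43 (mod 227).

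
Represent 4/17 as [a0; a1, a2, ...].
[0; 4, 4]

Euclidean algorithm steps:
4 = 0 × 17 + 4
17 = 4 × 4 + 1
4 = 4 × 1 + 0
Continued fraction: [0; 4, 4]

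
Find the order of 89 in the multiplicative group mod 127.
42

127 is prime, so ord(89) divides φ(127) = 126.
Divisors of 126: 1, 2, 3, 6, 7, 9, 14, 18, 21, 42, 63, 126.
Repeated squaring: 89^1 ≡ 89, 89^2 ≡ 47, 89^4 ≡ 50, 89^8 ≡ 87, 89^16 ≡ 76, 89^32 ≡ 61, 89^64 ≡ 38 (mod 127).
Test 89^d mod 127 for each divisor d in increasing order:
89^1 ≡ 89
89^2 ≡ 47
89^3 = 89^2·89^1 ≡ 119
89^6 = 89^4·89^2 ≡ 64
89^7 = 89^4·89^2·89^1 ≡ 108
89^9 = 89^8·89^1 ≡ 123
89^14 = 89^8·89^4·89^2 ≡ 107
89^18 = 89^16·89^2 ≡ 16
89^21 = 89^16·89^4·89^1 ≡ 126
89^42 = 89^32·89^8·89^2 ≡ 1  ← first divisor giving 1
The order is 42.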